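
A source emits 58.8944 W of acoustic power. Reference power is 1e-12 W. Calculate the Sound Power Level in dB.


Given values:
  W = 58.8944 W
  W_ref = 1e-12 W
Formula: SWL = 10 * log10(W / W_ref)
Compute ratio: W / W_ref = 58894400000000
Compute log10: log10(58894400000000) = 13.770074
Multiply: SWL = 10 * 13.770074 = 137.7

137.7 dB


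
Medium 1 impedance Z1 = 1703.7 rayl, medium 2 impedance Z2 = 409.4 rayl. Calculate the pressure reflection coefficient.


Given values:
  Z1 = 1703.7 rayl, Z2 = 409.4 rayl
Formula: R = (Z2 - Z1) / (Z2 + Z1)
Numerator: Z2 - Z1 = 409.4 - 1703.7 = -1294.3
Denominator: Z2 + Z1 = 409.4 + 1703.7 = 2113.1
R = -1294.3 / 2113.1 = -0.6125

-0.6125


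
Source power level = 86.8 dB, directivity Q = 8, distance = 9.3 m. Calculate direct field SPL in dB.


Given values:
  Lw = 86.8 dB, Q = 8, r = 9.3 m
Formula: SPL = Lw + 10 * log10(Q / (4 * pi * r^2))
Compute 4 * pi * r^2 = 4 * pi * 9.3^2 = 1086.8654
Compute Q / denom = 8 / 1086.8654 = 0.00736062
Compute 10 * log10(0.00736062) = -21.3309
SPL = 86.8 + (-21.3309) = 65.47

65.47 dB


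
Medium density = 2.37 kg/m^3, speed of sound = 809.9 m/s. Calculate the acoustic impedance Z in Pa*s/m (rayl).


Given values:
  rho = 2.37 kg/m^3
  c = 809.9 m/s
Formula: Z = rho * c
Z = 2.37 * 809.9
Z = 1919.46

1919.46 rayl


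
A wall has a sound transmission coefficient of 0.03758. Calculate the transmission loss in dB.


Given values:
  tau = 0.03758
Formula: TL = 10 * log10(1 / tau)
Compute 1 / tau = 1 / 0.03758 = 26.6099
Compute log10(26.6099) = 1.425043
TL = 10 * 1.425043 = 14.25

14.25 dB


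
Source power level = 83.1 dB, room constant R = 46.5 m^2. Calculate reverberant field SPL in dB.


Given values:
  Lw = 83.1 dB, R = 46.5 m^2
Formula: SPL = Lw + 10 * log10(4 / R)
Compute 4 / R = 4 / 46.5 = 0.086022
Compute 10 * log10(0.086022) = -10.6539
SPL = 83.1 + (-10.6539) = 72.45

72.45 dB


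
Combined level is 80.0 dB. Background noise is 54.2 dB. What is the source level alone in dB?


Given values:
  L_total = 80.0 dB, L_bg = 54.2 dB
Formula: L_source = 10 * log10(10^(L_total/10) - 10^(L_bg/10))
Convert to linear:
  10^(80.0/10) = 100000000.0
  10^(54.2/10) = 263026.7992
Difference: 100000000.0 - 263026.7992 = 99736973.2008
L_source = 10 * log10(99736973.2008) = 79.99

79.99 dB


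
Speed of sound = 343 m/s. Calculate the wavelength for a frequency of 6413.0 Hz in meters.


Given values:
  c = 343 m/s, f = 6413.0 Hz
Formula: lambda = c / f
lambda = 343 / 6413.0
lambda = 0.0535

0.0535 m


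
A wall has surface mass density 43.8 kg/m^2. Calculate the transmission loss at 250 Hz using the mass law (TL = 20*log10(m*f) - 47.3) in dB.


Given values:
  m = 43.8 kg/m^2, f = 250 Hz
Formula: TL = 20 * log10(m * f) - 47.3
Compute m * f = 43.8 * 250 = 10950.0
Compute log10(10950.0) = 4.039414
Compute 20 * 4.039414 = 80.7883
TL = 80.7883 - 47.3 = 33.49

33.49 dB


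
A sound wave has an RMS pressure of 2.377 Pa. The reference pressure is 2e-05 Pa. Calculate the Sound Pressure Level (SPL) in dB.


Given values:
  p = 2.377 Pa
  p_ref = 2e-05 Pa
Formula: SPL = 20 * log10(p / p_ref)
Compute ratio: p / p_ref = 2.377 / 2e-05 = 118850
Compute log10: log10(118850) = 5.074999
Multiply: SPL = 20 * 5.074999 = 101.5

101.5 dB


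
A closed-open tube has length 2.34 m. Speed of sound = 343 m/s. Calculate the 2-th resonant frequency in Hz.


Given values:
  Tube type: closed-open, L = 2.34 m, c = 343 m/s, n = 2
Formula: f_n = (2n - 1) * c / (4 * L)
Compute 2n - 1 = 2*2 - 1 = 3
Compute 4 * L = 4 * 2.34 = 9.36
f = 3 * 343 / 9.36
f = 109.94

109.94 Hz


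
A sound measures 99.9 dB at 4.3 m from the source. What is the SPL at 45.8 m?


Given values:
  SPL1 = 99.9 dB, r1 = 4.3 m, r2 = 45.8 m
Formula: SPL2 = SPL1 - 20 * log10(r2 / r1)
Compute ratio: r2 / r1 = 45.8 / 4.3 = 10.6512
Compute log10: log10(10.6512) = 1.027399
Compute drop: 20 * 1.027399 = 20.548
SPL2 = 99.9 - 20.548 = 79.35

79.35 dB


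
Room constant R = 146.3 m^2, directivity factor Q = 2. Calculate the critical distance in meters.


Given values:
  R = 146.3 m^2, Q = 2
Formula: d_c = 0.141 * sqrt(Q * R)
Compute Q * R = 2 * 146.3 = 292.6
Compute sqrt(292.6) = 17.1056
d_c = 0.141 * 17.1056 = 2.412

2.412 m


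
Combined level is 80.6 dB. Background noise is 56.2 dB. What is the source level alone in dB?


Given values:
  L_total = 80.6 dB, L_bg = 56.2 dB
Formula: L_source = 10 * log10(10^(L_total/10) - 10^(L_bg/10))
Convert to linear:
  10^(80.6/10) = 114815362.1497
  10^(56.2/10) = 416869.3835
Difference: 114815362.1497 - 416869.3835 = 114398492.7662
L_source = 10 * log10(114398492.7662) = 80.58

80.58 dB


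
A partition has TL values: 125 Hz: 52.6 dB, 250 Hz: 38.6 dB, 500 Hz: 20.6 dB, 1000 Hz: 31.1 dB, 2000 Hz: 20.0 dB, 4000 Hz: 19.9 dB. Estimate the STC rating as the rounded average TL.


Given TL values at each frequency:
  125 Hz: 52.6 dB
  250 Hz: 38.6 dB
  500 Hz: 20.6 dB
  1000 Hz: 31.1 dB
  2000 Hz: 20.0 dB
  4000 Hz: 19.9 dB
Formula: STC ~ round(average of TL values)
Sum = 52.6 + 38.6 + 20.6 + 31.1 + 20.0 + 19.9 = 182.8
Average = 182.8 / 6 = 30.47
Rounded: 30

30


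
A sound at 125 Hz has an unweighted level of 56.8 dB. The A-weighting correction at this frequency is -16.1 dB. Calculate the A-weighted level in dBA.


Given values:
  SPL = 56.8 dB
  A-weighting at 125 Hz = -16.1 dB
Formula: L_A = SPL + A_weight
L_A = 56.8 + (-16.1)
L_A = 40.7

40.7 dBA


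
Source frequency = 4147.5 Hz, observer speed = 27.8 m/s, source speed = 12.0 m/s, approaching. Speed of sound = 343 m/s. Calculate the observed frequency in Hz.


Given values:
  f_s = 4147.5 Hz, v_o = 27.8 m/s, v_s = 12.0 m/s
  Direction: approaching
Formula: f_o = f_s * (c + v_o) / (c - v_s)
Numerator: c + v_o = 343 + 27.8 = 370.8
Denominator: c - v_s = 343 - 12.0 = 331.0
f_o = 4147.5 * 370.8 / 331.0 = 4646.2

4646.2 Hz


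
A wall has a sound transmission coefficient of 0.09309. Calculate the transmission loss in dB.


Given values:
  tau = 0.09309
Formula: TL = 10 * log10(1 / tau)
Compute 1 / tau = 1 / 0.09309 = 10.7423
Compute log10(10.7423) = 1.031097
TL = 10 * 1.031097 = 10.31

10.31 dB


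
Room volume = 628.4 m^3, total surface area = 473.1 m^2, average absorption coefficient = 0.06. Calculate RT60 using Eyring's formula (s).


Given values:
  V = 628.4 m^3, S = 473.1 m^2, alpha = 0.06
Formula: RT60 = 0.161 * V / (-S * ln(1 - alpha))
Compute ln(1 - 0.06) = ln(0.94) = -0.061875
Denominator: -473.1 * -0.061875 = 29.2731
Numerator: 0.161 * 628.4 = 101.1724
RT60 = 101.1724 / 29.2731 = 3.456

3.456 s


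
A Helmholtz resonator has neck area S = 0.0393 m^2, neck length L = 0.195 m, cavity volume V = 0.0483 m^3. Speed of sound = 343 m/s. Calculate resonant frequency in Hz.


Given values:
  S = 0.0393 m^2, L = 0.195 m, V = 0.0483 m^3, c = 343 m/s
Formula: f = (c / (2*pi)) * sqrt(S / (V * L))
Compute V * L = 0.0483 * 0.195 = 0.0094185
Compute S / (V * L) = 0.0393 / 0.0094185 = 4.1726
Compute sqrt(4.1726) = 2.042694
Compute c / (2*pi) = 343 / 6.283185 = 54.590148
f = 54.590148 * 2.042694 = 111.51

111.51 Hz


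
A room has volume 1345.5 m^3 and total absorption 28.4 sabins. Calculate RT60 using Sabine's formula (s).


Given values:
  V = 1345.5 m^3
  A = 28.4 sabins
Formula: RT60 = 0.161 * V / A
Numerator: 0.161 * 1345.5 = 216.6255
RT60 = 216.6255 / 28.4 = 7.628

7.628 s


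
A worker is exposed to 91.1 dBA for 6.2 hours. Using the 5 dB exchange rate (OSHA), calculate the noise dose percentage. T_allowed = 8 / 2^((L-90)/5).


Given values:
  L = 91.1 dBA, T = 6.2 hours
Formula: T_allowed = 8 / 2^((L - 90) / 5)
Compute exponent: (91.1 - 90) / 5 = 0.22
Compute 2^(0.22) = 1.164734
T_allowed = 8 / 1.164734 = 6.868521 hours
Dose = (T / T_allowed) * 100
Dose = (6.2 / 6.868521) * 100 = 90.27

90.27 %


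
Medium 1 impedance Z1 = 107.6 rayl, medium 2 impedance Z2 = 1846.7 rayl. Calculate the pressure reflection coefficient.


Given values:
  Z1 = 107.6 rayl, Z2 = 1846.7 rayl
Formula: R = (Z2 - Z1) / (Z2 + Z1)
Numerator: Z2 - Z1 = 1846.7 - 107.6 = 1739.1
Denominator: Z2 + Z1 = 1846.7 + 107.6 = 1954.3
R = 1739.1 / 1954.3 = 0.8899

0.8899


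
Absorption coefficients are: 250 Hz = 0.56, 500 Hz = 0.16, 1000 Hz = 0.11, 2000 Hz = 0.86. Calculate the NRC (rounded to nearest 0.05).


Given values:
  a_250 = 0.56, a_500 = 0.16
  a_1000 = 0.11, a_2000 = 0.86
Formula: NRC = (a250 + a500 + a1000 + a2000) / 4
Sum = 0.56 + 0.16 + 0.11 + 0.86 = 1.69
NRC = 1.69 / 4 = 0.4225
Rounded to nearest 0.05: 0.4

0.4


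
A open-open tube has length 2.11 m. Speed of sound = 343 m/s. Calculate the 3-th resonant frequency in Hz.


Given values:
  Tube type: open-open, L = 2.11 m, c = 343 m/s, n = 3
Formula: f_n = n * c / (2 * L)
Compute 2 * L = 2 * 2.11 = 4.22
f = 3 * 343 / 4.22
f = 243.84

243.84 Hz


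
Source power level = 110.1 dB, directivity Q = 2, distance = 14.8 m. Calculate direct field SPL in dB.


Given values:
  Lw = 110.1 dB, Q = 2, r = 14.8 m
Formula: SPL = Lw + 10 * log10(Q / (4 * pi * r^2))
Compute 4 * pi * r^2 = 4 * pi * 14.8^2 = 2752.5378
Compute Q / denom = 2 / 2752.5378 = 0.0007266
Compute 10 * log10(0.0007266) = -31.387
SPL = 110.1 + (-31.387) = 78.71

78.71 dB


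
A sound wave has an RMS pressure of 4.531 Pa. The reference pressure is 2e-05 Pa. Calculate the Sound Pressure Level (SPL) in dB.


Given values:
  p = 4.531 Pa
  p_ref = 2e-05 Pa
Formula: SPL = 20 * log10(p / p_ref)
Compute ratio: p / p_ref = 4.531 / 2e-05 = 226550
Compute log10: log10(226550) = 5.355164
Multiply: SPL = 20 * 5.355164 = 107.1

107.1 dB


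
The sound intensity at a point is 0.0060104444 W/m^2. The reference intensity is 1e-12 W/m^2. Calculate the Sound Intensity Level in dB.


Given values:
  I = 0.0060104444 W/m^2
  I_ref = 1e-12 W/m^2
Formula: SIL = 10 * log10(I / I_ref)
Compute ratio: I / I_ref = 6010444400
Compute log10: log10(6010444400) = 9.778907
Multiply: SIL = 10 * 9.778907 = 97.79

97.79 dB


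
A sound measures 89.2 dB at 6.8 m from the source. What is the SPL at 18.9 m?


Given values:
  SPL1 = 89.2 dB, r1 = 6.8 m, r2 = 18.9 m
Formula: SPL2 = SPL1 - 20 * log10(r2 / r1)
Compute ratio: r2 / r1 = 18.9 / 6.8 = 2.7794
Compute log10: log10(2.7794) = 0.443951
Compute drop: 20 * 0.443951 = 8.879
SPL2 = 89.2 - 8.879 = 80.32

80.32 dB


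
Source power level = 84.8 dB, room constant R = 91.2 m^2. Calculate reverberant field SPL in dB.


Given values:
  Lw = 84.8 dB, R = 91.2 m^2
Formula: SPL = Lw + 10 * log10(4 / R)
Compute 4 / R = 4 / 91.2 = 0.04386
Compute 10 * log10(0.04386) = -13.5793
SPL = 84.8 + (-13.5793) = 71.22

71.22 dB


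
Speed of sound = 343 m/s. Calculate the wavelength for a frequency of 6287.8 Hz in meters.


Given values:
  c = 343 m/s, f = 6287.8 Hz
Formula: lambda = c / f
lambda = 343 / 6287.8
lambda = 0.0546

0.0546 m


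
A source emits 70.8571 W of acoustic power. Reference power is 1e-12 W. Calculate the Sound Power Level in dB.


Given values:
  W = 70.8571 W
  W_ref = 1e-12 W
Formula: SWL = 10 * log10(W / W_ref)
Compute ratio: W / W_ref = 70857100000000
Compute log10: log10(70857100000000) = 13.850383
Multiply: SWL = 10 * 13.850383 = 138.5

138.5 dB


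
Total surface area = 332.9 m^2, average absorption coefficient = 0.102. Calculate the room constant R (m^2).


Given values:
  S = 332.9 m^2, alpha = 0.102
Formula: R = S * alpha / (1 - alpha)
Numerator: 332.9 * 0.102 = 33.9558
Denominator: 1 - 0.102 = 0.898
R = 33.9558 / 0.898 = 37.81

37.81 m^2


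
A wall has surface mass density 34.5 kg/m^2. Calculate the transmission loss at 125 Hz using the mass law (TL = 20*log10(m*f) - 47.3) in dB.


Given values:
  m = 34.5 kg/m^2, f = 125 Hz
Formula: TL = 20 * log10(m * f) - 47.3
Compute m * f = 34.5 * 125 = 4312.5
Compute log10(4312.5) = 3.634729
Compute 20 * 3.634729 = 72.6946
TL = 72.6946 - 47.3 = 25.39

25.39 dB


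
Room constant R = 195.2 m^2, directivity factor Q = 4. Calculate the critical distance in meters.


Given values:
  R = 195.2 m^2, Q = 4
Formula: d_c = 0.141 * sqrt(Q * R)
Compute Q * R = 4 * 195.2 = 780.8
Compute sqrt(780.8) = 27.9428
d_c = 0.141 * 27.9428 = 3.94

3.94 m


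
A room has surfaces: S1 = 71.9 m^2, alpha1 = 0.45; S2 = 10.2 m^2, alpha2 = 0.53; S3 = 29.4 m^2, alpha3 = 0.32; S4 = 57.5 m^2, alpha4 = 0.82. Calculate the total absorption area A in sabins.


Given surfaces:
  Surface 1: 71.9 * 0.45 = 32.355
  Surface 2: 10.2 * 0.53 = 5.406
  Surface 3: 29.4 * 0.32 = 9.408
  Surface 4: 57.5 * 0.82 = 47.15
Formula: A = sum(Si * alpha_i)
A = 32.355 + 5.406 + 9.408 + 47.15
A = 94.32

94.32 sabins


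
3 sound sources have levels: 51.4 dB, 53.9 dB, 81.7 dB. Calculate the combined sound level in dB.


Formula: L_total = 10 * log10( sum(10^(Li/10)) )
  Source 1: 10^(51.4/10) = 138038.4265
  Source 2: 10^(53.9/10) = 245470.8916
  Source 3: 10^(81.7/10) = 147910838.8168
Sum of linear values = 148294348.1349
L_total = 10 * log10(148294348.1349) = 81.71

81.71 dB


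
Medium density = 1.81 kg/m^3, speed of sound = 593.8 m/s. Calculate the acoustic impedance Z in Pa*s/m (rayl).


Given values:
  rho = 1.81 kg/m^3
  c = 593.8 m/s
Formula: Z = rho * c
Z = 1.81 * 593.8
Z = 1074.78

1074.78 rayl


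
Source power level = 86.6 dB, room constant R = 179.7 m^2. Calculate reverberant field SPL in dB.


Given values:
  Lw = 86.6 dB, R = 179.7 m^2
Formula: SPL = Lw + 10 * log10(4 / R)
Compute 4 / R = 4 / 179.7 = 0.022259
Compute 10 * log10(0.022259) = -16.5249
SPL = 86.6 + (-16.5249) = 70.08

70.08 dB


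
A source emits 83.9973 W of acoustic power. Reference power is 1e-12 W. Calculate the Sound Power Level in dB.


Given values:
  W = 83.9973 W
  W_ref = 1e-12 W
Formula: SWL = 10 * log10(W / W_ref)
Compute ratio: W / W_ref = 83997300000000
Compute log10: log10(83997300000000) = 13.924265
Multiply: SWL = 10 * 13.924265 = 139.24

139.24 dB


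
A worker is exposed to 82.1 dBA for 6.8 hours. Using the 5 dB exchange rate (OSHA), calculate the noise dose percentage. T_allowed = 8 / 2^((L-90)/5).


Given values:
  L = 82.1 dBA, T = 6.8 hours
Formula: T_allowed = 8 / 2^((L - 90) / 5)
Compute exponent: (82.1 - 90) / 5 = -1.58
Compute 2^(-1.58) = 0.334482
T_allowed = 8 / 0.334482 = 23.91758 hours
Dose = (T / T_allowed) * 100
Dose = (6.8 / 23.91758) * 100 = 28.43

28.43 %


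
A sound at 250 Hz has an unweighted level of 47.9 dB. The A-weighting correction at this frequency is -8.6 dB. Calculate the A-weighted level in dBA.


Given values:
  SPL = 47.9 dB
  A-weighting at 250 Hz = -8.6 dB
Formula: L_A = SPL + A_weight
L_A = 47.9 + (-8.6)
L_A = 39.3

39.3 dBA


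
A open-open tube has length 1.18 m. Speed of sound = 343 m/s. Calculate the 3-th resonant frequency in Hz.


Given values:
  Tube type: open-open, L = 1.18 m, c = 343 m/s, n = 3
Formula: f_n = n * c / (2 * L)
Compute 2 * L = 2 * 1.18 = 2.36
f = 3 * 343 / 2.36
f = 436.02

436.02 Hz


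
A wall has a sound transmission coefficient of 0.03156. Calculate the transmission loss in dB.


Given values:
  tau = 0.03156
Formula: TL = 10 * log10(1 / tau)
Compute 1 / tau = 1 / 0.03156 = 31.6857
Compute log10(31.6857) = 1.500863
TL = 10 * 1.500863 = 15.01

15.01 dB


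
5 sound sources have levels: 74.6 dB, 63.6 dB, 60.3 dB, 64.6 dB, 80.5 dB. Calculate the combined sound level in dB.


Formula: L_total = 10 * log10( sum(10^(Li/10)) )
  Source 1: 10^(74.6/10) = 28840315.0313
  Source 2: 10^(63.6/10) = 2290867.6528
  Source 3: 10^(60.3/10) = 1071519.3052
  Source 4: 10^(64.6/10) = 2884031.5031
  Source 5: 10^(80.5/10) = 112201845.4302
Sum of linear values = 147288578.9226
L_total = 10 * log10(147288578.9226) = 81.68

81.68 dB


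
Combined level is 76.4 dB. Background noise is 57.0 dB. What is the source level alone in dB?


Given values:
  L_total = 76.4 dB, L_bg = 57.0 dB
Formula: L_source = 10 * log10(10^(L_total/10) - 10^(L_bg/10))
Convert to linear:
  10^(76.4/10) = 43651583.224
  10^(57.0/10) = 501187.2336
Difference: 43651583.224 - 501187.2336 = 43150395.9904
L_source = 10 * log10(43150395.9904) = 76.35

76.35 dB


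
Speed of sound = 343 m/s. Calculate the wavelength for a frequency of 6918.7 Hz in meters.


Given values:
  c = 343 m/s, f = 6918.7 Hz
Formula: lambda = c / f
lambda = 343 / 6918.7
lambda = 0.0496

0.0496 m


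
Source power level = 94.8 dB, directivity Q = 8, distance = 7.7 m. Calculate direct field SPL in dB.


Given values:
  Lw = 94.8 dB, Q = 8, r = 7.7 m
Formula: SPL = Lw + 10 * log10(Q / (4 * pi * r^2))
Compute 4 * pi * r^2 = 4 * pi * 7.7^2 = 745.0601
Compute Q / denom = 8 / 745.0601 = 0.01073739
Compute 10 * log10(0.01073739) = -19.691
SPL = 94.8 + (-19.691) = 75.11

75.11 dB


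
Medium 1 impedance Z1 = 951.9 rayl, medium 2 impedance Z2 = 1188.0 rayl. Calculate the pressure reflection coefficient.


Given values:
  Z1 = 951.9 rayl, Z2 = 1188.0 rayl
Formula: R = (Z2 - Z1) / (Z2 + Z1)
Numerator: Z2 - Z1 = 1188.0 - 951.9 = 236.1
Denominator: Z2 + Z1 = 1188.0 + 951.9 = 2139.9
R = 236.1 / 2139.9 = 0.1103

0.1103


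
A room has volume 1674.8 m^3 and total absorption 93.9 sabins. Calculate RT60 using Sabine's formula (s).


Given values:
  V = 1674.8 m^3
  A = 93.9 sabins
Formula: RT60 = 0.161 * V / A
Numerator: 0.161 * 1674.8 = 269.6428
RT60 = 269.6428 / 93.9 = 2.872

2.872 s


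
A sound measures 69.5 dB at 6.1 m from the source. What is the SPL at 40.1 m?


Given values:
  SPL1 = 69.5 dB, r1 = 6.1 m, r2 = 40.1 m
Formula: SPL2 = SPL1 - 20 * log10(r2 / r1)
Compute ratio: r2 / r1 = 40.1 / 6.1 = 6.5738
Compute log10: log10(6.5738) = 0.817816
Compute drop: 20 * 0.817816 = 16.3563
SPL2 = 69.5 - 16.3563 = 53.14

53.14 dB


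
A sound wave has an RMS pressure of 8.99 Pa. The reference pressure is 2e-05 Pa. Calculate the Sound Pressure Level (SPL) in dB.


Given values:
  p = 8.99 Pa
  p_ref = 2e-05 Pa
Formula: SPL = 20 * log10(p / p_ref)
Compute ratio: p / p_ref = 8.99 / 2e-05 = 449500
Compute log10: log10(449500) = 5.65273
Multiply: SPL = 20 * 5.65273 = 113.05

113.05 dB


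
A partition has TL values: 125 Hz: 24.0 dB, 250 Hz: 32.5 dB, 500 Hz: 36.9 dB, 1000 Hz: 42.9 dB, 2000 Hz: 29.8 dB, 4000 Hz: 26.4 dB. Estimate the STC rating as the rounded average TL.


Given TL values at each frequency:
  125 Hz: 24.0 dB
  250 Hz: 32.5 dB
  500 Hz: 36.9 dB
  1000 Hz: 42.9 dB
  2000 Hz: 29.8 dB
  4000 Hz: 26.4 dB
Formula: STC ~ round(average of TL values)
Sum = 24.0 + 32.5 + 36.9 + 42.9 + 29.8 + 26.4 = 192.5
Average = 192.5 / 6 = 32.08
Rounded: 32

32


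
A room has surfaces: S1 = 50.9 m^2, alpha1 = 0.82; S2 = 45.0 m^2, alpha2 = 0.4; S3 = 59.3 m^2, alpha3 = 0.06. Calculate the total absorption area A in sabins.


Given surfaces:
  Surface 1: 50.9 * 0.82 = 41.738
  Surface 2: 45.0 * 0.4 = 18.0
  Surface 3: 59.3 * 0.06 = 3.558
Formula: A = sum(Si * alpha_i)
A = 41.738 + 18.0 + 3.558
A = 63.3

63.3 sabins


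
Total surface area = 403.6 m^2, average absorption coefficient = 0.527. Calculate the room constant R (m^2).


Given values:
  S = 403.6 m^2, alpha = 0.527
Formula: R = S * alpha / (1 - alpha)
Numerator: 403.6 * 0.527 = 212.6972
Denominator: 1 - 0.527 = 0.473
R = 212.6972 / 0.473 = 449.68

449.68 m^2


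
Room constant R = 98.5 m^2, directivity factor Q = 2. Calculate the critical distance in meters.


Given values:
  R = 98.5 m^2, Q = 2
Formula: d_c = 0.141 * sqrt(Q * R)
Compute Q * R = 2 * 98.5 = 197.0
Compute sqrt(197.0) = 14.0357
d_c = 0.141 * 14.0357 = 1.979

1.979 m


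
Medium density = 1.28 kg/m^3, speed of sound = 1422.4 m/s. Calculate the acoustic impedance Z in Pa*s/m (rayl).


Given values:
  rho = 1.28 kg/m^3
  c = 1422.4 m/s
Formula: Z = rho * c
Z = 1.28 * 1422.4
Z = 1820.67

1820.67 rayl


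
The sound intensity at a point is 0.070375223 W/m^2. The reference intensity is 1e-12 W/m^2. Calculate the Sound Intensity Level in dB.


Given values:
  I = 0.070375223 W/m^2
  I_ref = 1e-12 W/m^2
Formula: SIL = 10 * log10(I / I_ref)
Compute ratio: I / I_ref = 70375223000
Compute log10: log10(70375223000) = 10.84742
Multiply: SIL = 10 * 10.84742 = 108.47

108.47 dB


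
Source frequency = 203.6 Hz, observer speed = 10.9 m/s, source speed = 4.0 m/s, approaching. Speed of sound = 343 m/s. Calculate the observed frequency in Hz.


Given values:
  f_s = 203.6 Hz, v_o = 10.9 m/s, v_s = 4.0 m/s
  Direction: approaching
Formula: f_o = f_s * (c + v_o) / (c - v_s)
Numerator: c + v_o = 343 + 10.9 = 353.9
Denominator: c - v_s = 343 - 4.0 = 339.0
f_o = 203.6 * 353.9 / 339.0 = 212.55

212.55 Hz


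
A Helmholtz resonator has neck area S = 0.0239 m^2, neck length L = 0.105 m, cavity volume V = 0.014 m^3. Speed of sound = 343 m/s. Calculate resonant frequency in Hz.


Given values:
  S = 0.0239 m^2, L = 0.105 m, V = 0.014 m^3, c = 343 m/s
Formula: f = (c / (2*pi)) * sqrt(S / (V * L))
Compute V * L = 0.014 * 0.105 = 0.00147
Compute S / (V * L) = 0.0239 / 0.00147 = 16.2585
Compute sqrt(16.2585) = 4.032183
Compute c / (2*pi) = 343 / 6.283185 = 54.590148
f = 54.590148 * 4.032183 = 220.12

220.12 Hz


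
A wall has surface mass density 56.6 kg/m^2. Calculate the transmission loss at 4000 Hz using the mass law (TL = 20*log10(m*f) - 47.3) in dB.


Given values:
  m = 56.6 kg/m^2, f = 4000 Hz
Formula: TL = 20 * log10(m * f) - 47.3
Compute m * f = 56.6 * 4000 = 226400.0
Compute log10(226400.0) = 5.354876
Compute 20 * 5.354876 = 107.0975
TL = 107.0975 - 47.3 = 59.8

59.8 dB


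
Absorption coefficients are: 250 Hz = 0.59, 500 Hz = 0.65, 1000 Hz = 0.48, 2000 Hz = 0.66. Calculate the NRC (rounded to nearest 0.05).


Given values:
  a_250 = 0.59, a_500 = 0.65
  a_1000 = 0.48, a_2000 = 0.66
Formula: NRC = (a250 + a500 + a1000 + a2000) / 4
Sum = 0.59 + 0.65 + 0.48 + 0.66 = 2.38
NRC = 2.38 / 4 = 0.595
Rounded to nearest 0.05: 0.6

0.6


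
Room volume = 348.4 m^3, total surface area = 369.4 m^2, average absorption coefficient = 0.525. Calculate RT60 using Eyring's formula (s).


Given values:
  V = 348.4 m^3, S = 369.4 m^2, alpha = 0.525
Formula: RT60 = 0.161 * V / (-S * ln(1 - alpha))
Compute ln(1 - 0.525) = ln(0.475) = -0.74444
Denominator: -369.4 * -0.74444 = 274.9961
Numerator: 0.161 * 348.4 = 56.0924
RT60 = 56.0924 / 274.9961 = 0.204

0.204 s


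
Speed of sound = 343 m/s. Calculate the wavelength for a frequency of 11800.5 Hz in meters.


Given values:
  c = 343 m/s, f = 11800.5 Hz
Formula: lambda = c / f
lambda = 343 / 11800.5
lambda = 0.0291

0.0291 m


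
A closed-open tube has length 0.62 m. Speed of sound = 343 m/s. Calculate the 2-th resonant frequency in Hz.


Given values:
  Tube type: closed-open, L = 0.62 m, c = 343 m/s, n = 2
Formula: f_n = (2n - 1) * c / (4 * L)
Compute 2n - 1 = 2*2 - 1 = 3
Compute 4 * L = 4 * 0.62 = 2.48
f = 3 * 343 / 2.48
f = 414.92

414.92 Hz


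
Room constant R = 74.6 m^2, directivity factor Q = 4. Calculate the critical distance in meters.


Given values:
  R = 74.6 m^2, Q = 4
Formula: d_c = 0.141 * sqrt(Q * R)
Compute Q * R = 4 * 74.6 = 298.4
Compute sqrt(298.4) = 17.2743
d_c = 0.141 * 17.2743 = 2.436

2.436 m


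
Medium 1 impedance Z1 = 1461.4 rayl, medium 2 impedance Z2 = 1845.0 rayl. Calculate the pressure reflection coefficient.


Given values:
  Z1 = 1461.4 rayl, Z2 = 1845.0 rayl
Formula: R = (Z2 - Z1) / (Z2 + Z1)
Numerator: Z2 - Z1 = 1845.0 - 1461.4 = 383.6
Denominator: Z2 + Z1 = 1845.0 + 1461.4 = 3306.4
R = 383.6 / 3306.4 = 0.116

0.116


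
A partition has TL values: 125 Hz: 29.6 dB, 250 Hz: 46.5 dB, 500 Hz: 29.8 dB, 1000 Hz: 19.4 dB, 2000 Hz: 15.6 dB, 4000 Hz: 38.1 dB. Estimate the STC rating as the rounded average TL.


Given TL values at each frequency:
  125 Hz: 29.6 dB
  250 Hz: 46.5 dB
  500 Hz: 29.8 dB
  1000 Hz: 19.4 dB
  2000 Hz: 15.6 dB
  4000 Hz: 38.1 dB
Formula: STC ~ round(average of TL values)
Sum = 29.6 + 46.5 + 29.8 + 19.4 + 15.6 + 38.1 = 179.0
Average = 179.0 / 6 = 29.83
Rounded: 30

30


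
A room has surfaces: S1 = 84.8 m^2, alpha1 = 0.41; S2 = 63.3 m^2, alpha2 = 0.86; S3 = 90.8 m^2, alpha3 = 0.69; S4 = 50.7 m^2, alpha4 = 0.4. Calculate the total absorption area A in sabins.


Given surfaces:
  Surface 1: 84.8 * 0.41 = 34.768
  Surface 2: 63.3 * 0.86 = 54.438
  Surface 3: 90.8 * 0.69 = 62.652
  Surface 4: 50.7 * 0.4 = 20.28
Formula: A = sum(Si * alpha_i)
A = 34.768 + 54.438 + 62.652 + 20.28
A = 172.14

172.14 sabins


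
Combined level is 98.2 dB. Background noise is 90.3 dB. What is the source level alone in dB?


Given values:
  L_total = 98.2 dB, L_bg = 90.3 dB
Formula: L_source = 10 * log10(10^(L_total/10) - 10^(L_bg/10))
Convert to linear:
  10^(98.2/10) = 6606934480.076
  10^(90.3/10) = 1071519305.2376
Difference: 6606934480.076 - 1071519305.2376 = 5535415174.8384
L_source = 10 * log10(5535415174.8384) = 97.43

97.43 dB


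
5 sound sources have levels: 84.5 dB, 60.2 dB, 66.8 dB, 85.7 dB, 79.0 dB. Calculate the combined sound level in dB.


Formula: L_total = 10 * log10( sum(10^(Li/10)) )
  Source 1: 10^(84.5/10) = 281838293.1264
  Source 2: 10^(60.2/10) = 1047128.5481
  Source 3: 10^(66.8/10) = 4786300.9232
  Source 4: 10^(85.7/10) = 371535229.0972
  Source 5: 10^(79.0/10) = 79432823.4724
Sum of linear values = 738639775.1673
L_total = 10 * log10(738639775.1673) = 88.68

88.68 dB


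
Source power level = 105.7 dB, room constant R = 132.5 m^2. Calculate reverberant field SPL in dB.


Given values:
  Lw = 105.7 dB, R = 132.5 m^2
Formula: SPL = Lw + 10 * log10(4 / R)
Compute 4 / R = 4 / 132.5 = 0.030189
Compute 10 * log10(0.030189) = -15.2015
SPL = 105.7 + (-15.2015) = 90.5

90.5 dB


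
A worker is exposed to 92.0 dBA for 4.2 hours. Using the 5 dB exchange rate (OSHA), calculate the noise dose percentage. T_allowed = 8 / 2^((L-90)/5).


Given values:
  L = 92.0 dBA, T = 4.2 hours
Formula: T_allowed = 8 / 2^((L - 90) / 5)
Compute exponent: (92.0 - 90) / 5 = 0.4
Compute 2^(0.4) = 1.319508
T_allowed = 8 / 1.319508 = 6.062866 hours
Dose = (T / T_allowed) * 100
Dose = (4.2 / 6.062866) * 100 = 69.27

69.27 %


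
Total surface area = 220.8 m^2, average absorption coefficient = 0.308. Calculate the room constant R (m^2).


Given values:
  S = 220.8 m^2, alpha = 0.308
Formula: R = S * alpha / (1 - alpha)
Numerator: 220.8 * 0.308 = 68.0064
Denominator: 1 - 0.308 = 0.692
R = 68.0064 / 0.692 = 98.28

98.28 m^2


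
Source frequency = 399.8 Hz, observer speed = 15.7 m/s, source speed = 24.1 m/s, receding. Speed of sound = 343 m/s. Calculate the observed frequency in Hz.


Given values:
  f_s = 399.8 Hz, v_o = 15.7 m/s, v_s = 24.1 m/s
  Direction: receding
Formula: f_o = f_s * (c - v_o) / (c + v_s)
Numerator: c - v_o = 343 - 15.7 = 327.3
Denominator: c + v_s = 343 + 24.1 = 367.1
f_o = 399.8 * 327.3 / 367.1 = 356.45

356.45 Hz


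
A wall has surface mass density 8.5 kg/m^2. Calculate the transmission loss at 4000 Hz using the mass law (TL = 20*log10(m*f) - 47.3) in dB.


Given values:
  m = 8.5 kg/m^2, f = 4000 Hz
Formula: TL = 20 * log10(m * f) - 47.3
Compute m * f = 8.5 * 4000 = 34000.0
Compute log10(34000.0) = 4.531479
Compute 20 * 4.531479 = 90.6296
TL = 90.6296 - 47.3 = 43.33

43.33 dB


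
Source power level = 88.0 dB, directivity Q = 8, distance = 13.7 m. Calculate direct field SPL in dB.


Given values:
  Lw = 88.0 dB, Q = 8, r = 13.7 m
Formula: SPL = Lw + 10 * log10(Q / (4 * pi * r^2))
Compute 4 * pi * r^2 = 4 * pi * 13.7^2 = 2358.5821
Compute Q / denom = 8 / 2358.5821 = 0.00339187
Compute 10 * log10(0.00339187) = -24.6956
SPL = 88.0 + (-24.6956) = 63.3

63.3 dB


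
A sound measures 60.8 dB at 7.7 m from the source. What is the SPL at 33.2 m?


Given values:
  SPL1 = 60.8 dB, r1 = 7.7 m, r2 = 33.2 m
Formula: SPL2 = SPL1 - 20 * log10(r2 / r1)
Compute ratio: r2 / r1 = 33.2 / 7.7 = 4.3117
Compute log10: log10(4.3117) = 0.634649
Compute drop: 20 * 0.634649 = 12.693
SPL2 = 60.8 - 12.693 = 48.11

48.11 dB


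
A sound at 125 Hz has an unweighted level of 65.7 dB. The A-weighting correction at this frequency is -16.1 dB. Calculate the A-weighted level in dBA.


Given values:
  SPL = 65.7 dB
  A-weighting at 125 Hz = -16.1 dB
Formula: L_A = SPL + A_weight
L_A = 65.7 + (-16.1)
L_A = 49.6

49.6 dBA


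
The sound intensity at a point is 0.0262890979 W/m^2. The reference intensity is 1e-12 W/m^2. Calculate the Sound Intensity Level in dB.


Given values:
  I = 0.0262890979 W/m^2
  I_ref = 1e-12 W/m^2
Formula: SIL = 10 * log10(I / I_ref)
Compute ratio: I / I_ref = 26289097900
Compute log10: log10(26289097900) = 10.419776
Multiply: SIL = 10 * 10.419776 = 104.2

104.2 dB


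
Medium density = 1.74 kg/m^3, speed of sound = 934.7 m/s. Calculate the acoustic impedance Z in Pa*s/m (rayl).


Given values:
  rho = 1.74 kg/m^3
  c = 934.7 m/s
Formula: Z = rho * c
Z = 1.74 * 934.7
Z = 1626.38

1626.38 rayl


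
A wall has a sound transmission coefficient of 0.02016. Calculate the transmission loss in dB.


Given values:
  tau = 0.02016
Formula: TL = 10 * log10(1 / tau)
Compute 1 / tau = 1 / 0.02016 = 49.6032
Compute log10(49.6032) = 1.69551
TL = 10 * 1.69551 = 16.96

16.96 dB


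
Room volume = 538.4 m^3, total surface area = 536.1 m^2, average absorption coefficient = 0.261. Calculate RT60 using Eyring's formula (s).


Given values:
  V = 538.4 m^3, S = 536.1 m^2, alpha = 0.261
Formula: RT60 = 0.161 * V / (-S * ln(1 - alpha))
Compute ln(1 - 0.261) = ln(0.739) = -0.302457
Denominator: -536.1 * -0.302457 = 162.1472
Numerator: 0.161 * 538.4 = 86.6824
RT60 = 86.6824 / 162.1472 = 0.535

0.535 s


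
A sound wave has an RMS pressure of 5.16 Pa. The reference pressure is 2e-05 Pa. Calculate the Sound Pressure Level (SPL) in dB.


Given values:
  p = 5.16 Pa
  p_ref = 2e-05 Pa
Formula: SPL = 20 * log10(p / p_ref)
Compute ratio: p / p_ref = 5.16 / 2e-05 = 258000
Compute log10: log10(258000) = 5.41162
Multiply: SPL = 20 * 5.41162 = 108.23

108.23 dB


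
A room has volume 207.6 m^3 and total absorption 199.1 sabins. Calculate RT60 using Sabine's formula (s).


Given values:
  V = 207.6 m^3
  A = 199.1 sabins
Formula: RT60 = 0.161 * V / A
Numerator: 0.161 * 207.6 = 33.4236
RT60 = 33.4236 / 199.1 = 0.168

0.168 s


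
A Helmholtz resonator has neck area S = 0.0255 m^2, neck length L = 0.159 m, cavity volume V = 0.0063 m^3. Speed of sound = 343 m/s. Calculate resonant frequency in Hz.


Given values:
  S = 0.0255 m^2, L = 0.159 m, V = 0.0063 m^3, c = 343 m/s
Formula: f = (c / (2*pi)) * sqrt(S / (V * L))
Compute V * L = 0.0063 * 0.159 = 0.0010017
Compute S / (V * L) = 0.0255 / 0.0010017 = 25.4567
Compute sqrt(25.4567) = 5.045463
Compute c / (2*pi) = 343 / 6.283185 = 54.590148
f = 54.590148 * 5.045463 = 275.43

275.43 Hz


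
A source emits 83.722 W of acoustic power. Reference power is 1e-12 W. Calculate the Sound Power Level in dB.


Given values:
  W = 83.722 W
  W_ref = 1e-12 W
Formula: SWL = 10 * log10(W / W_ref)
Compute ratio: W / W_ref = 83722000000000
Compute log10: log10(83722000000000) = 13.92284
Multiply: SWL = 10 * 13.92284 = 139.23

139.23 dB


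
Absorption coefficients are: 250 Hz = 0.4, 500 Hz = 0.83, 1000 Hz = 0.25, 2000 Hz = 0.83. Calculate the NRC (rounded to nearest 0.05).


Given values:
  a_250 = 0.4, a_500 = 0.83
  a_1000 = 0.25, a_2000 = 0.83
Formula: NRC = (a250 + a500 + a1000 + a2000) / 4
Sum = 0.4 + 0.83 + 0.25 + 0.83 = 2.31
NRC = 2.31 / 4 = 0.5775
Rounded to nearest 0.05: 0.6

0.6


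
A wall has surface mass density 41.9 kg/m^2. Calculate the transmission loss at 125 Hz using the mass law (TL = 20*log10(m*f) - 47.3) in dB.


Given values:
  m = 41.9 kg/m^2, f = 125 Hz
Formula: TL = 20 * log10(m * f) - 47.3
Compute m * f = 41.9 * 125 = 5237.5
Compute log10(5237.5) = 3.719124
Compute 20 * 3.719124 = 74.3825
TL = 74.3825 - 47.3 = 27.08

27.08 dB


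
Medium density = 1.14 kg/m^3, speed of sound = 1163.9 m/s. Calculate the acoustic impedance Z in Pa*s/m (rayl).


Given values:
  rho = 1.14 kg/m^3
  c = 1163.9 m/s
Formula: Z = rho * c
Z = 1.14 * 1163.9
Z = 1326.85

1326.85 rayl


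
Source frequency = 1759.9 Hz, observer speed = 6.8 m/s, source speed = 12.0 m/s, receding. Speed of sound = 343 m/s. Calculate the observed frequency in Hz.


Given values:
  f_s = 1759.9 Hz, v_o = 6.8 m/s, v_s = 12.0 m/s
  Direction: receding
Formula: f_o = f_s * (c - v_o) / (c + v_s)
Numerator: c - v_o = 343 - 6.8 = 336.2
Denominator: c + v_s = 343 + 12.0 = 355.0
f_o = 1759.9 * 336.2 / 355.0 = 1666.7

1666.7 Hz


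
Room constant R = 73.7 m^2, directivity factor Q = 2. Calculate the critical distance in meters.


Given values:
  R = 73.7 m^2, Q = 2
Formula: d_c = 0.141 * sqrt(Q * R)
Compute Q * R = 2 * 73.7 = 147.4
Compute sqrt(147.4) = 12.1408
d_c = 0.141 * 12.1408 = 1.712

1.712 m


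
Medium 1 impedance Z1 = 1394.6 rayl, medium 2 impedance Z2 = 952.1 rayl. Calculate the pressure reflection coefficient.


Given values:
  Z1 = 1394.6 rayl, Z2 = 952.1 rayl
Formula: R = (Z2 - Z1) / (Z2 + Z1)
Numerator: Z2 - Z1 = 952.1 - 1394.6 = -442.5
Denominator: Z2 + Z1 = 952.1 + 1394.6 = 2346.7
R = -442.5 / 2346.7 = -0.1886

-0.1886


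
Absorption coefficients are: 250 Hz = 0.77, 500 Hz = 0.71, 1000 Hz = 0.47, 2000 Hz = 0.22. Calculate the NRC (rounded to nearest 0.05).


Given values:
  a_250 = 0.77, a_500 = 0.71
  a_1000 = 0.47, a_2000 = 0.22
Formula: NRC = (a250 + a500 + a1000 + a2000) / 4
Sum = 0.77 + 0.71 + 0.47 + 0.22 = 2.17
NRC = 2.17 / 4 = 0.5425
Rounded to nearest 0.05: 0.55

0.55


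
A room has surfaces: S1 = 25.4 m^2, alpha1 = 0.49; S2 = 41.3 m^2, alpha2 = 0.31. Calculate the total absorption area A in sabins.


Given surfaces:
  Surface 1: 25.4 * 0.49 = 12.446
  Surface 2: 41.3 * 0.31 = 12.803
Formula: A = sum(Si * alpha_i)
A = 12.446 + 12.803
A = 25.25

25.25 sabins


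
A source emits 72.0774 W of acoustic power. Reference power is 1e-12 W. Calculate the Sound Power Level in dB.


Given values:
  W = 72.0774 W
  W_ref = 1e-12 W
Formula: SWL = 10 * log10(W / W_ref)
Compute ratio: W / W_ref = 72077400000000
Compute log10: log10(72077400000000) = 13.857799
Multiply: SWL = 10 * 13.857799 = 138.58

138.58 dB


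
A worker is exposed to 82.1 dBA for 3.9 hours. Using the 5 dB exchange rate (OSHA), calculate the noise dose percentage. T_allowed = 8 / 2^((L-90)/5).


Given values:
  L = 82.1 dBA, T = 3.9 hours
Formula: T_allowed = 8 / 2^((L - 90) / 5)
Compute exponent: (82.1 - 90) / 5 = -1.58
Compute 2^(-1.58) = 0.334482
T_allowed = 8 / 0.334482 = 23.91758 hours
Dose = (T / T_allowed) * 100
Dose = (3.9 / 23.91758) * 100 = 16.31

16.31 %


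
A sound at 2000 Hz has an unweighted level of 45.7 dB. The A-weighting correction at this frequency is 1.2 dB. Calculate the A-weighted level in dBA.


Given values:
  SPL = 45.7 dB
  A-weighting at 2000 Hz = 1.2 dB
Formula: L_A = SPL + A_weight
L_A = 45.7 + (1.2)
L_A = 46.9

46.9 dBA


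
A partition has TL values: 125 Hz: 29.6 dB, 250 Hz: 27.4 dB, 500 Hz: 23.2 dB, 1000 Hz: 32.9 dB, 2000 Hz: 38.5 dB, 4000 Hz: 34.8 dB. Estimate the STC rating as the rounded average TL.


Given TL values at each frequency:
  125 Hz: 29.6 dB
  250 Hz: 27.4 dB
  500 Hz: 23.2 dB
  1000 Hz: 32.9 dB
  2000 Hz: 38.5 dB
  4000 Hz: 34.8 dB
Formula: STC ~ round(average of TL values)
Sum = 29.6 + 27.4 + 23.2 + 32.9 + 38.5 + 34.8 = 186.4
Average = 186.4 / 6 = 31.07
Rounded: 31

31


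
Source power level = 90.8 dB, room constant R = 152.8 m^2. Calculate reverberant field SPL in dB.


Given values:
  Lw = 90.8 dB, R = 152.8 m^2
Formula: SPL = Lw + 10 * log10(4 / R)
Compute 4 / R = 4 / 152.8 = 0.026178
Compute 10 * log10(0.026178) = -15.8206
SPL = 90.8 + (-15.8206) = 74.98

74.98 dB


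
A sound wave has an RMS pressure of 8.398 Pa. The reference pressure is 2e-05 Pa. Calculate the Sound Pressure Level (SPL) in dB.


Given values:
  p = 8.398 Pa
  p_ref = 2e-05 Pa
Formula: SPL = 20 * log10(p / p_ref)
Compute ratio: p / p_ref = 8.398 / 2e-05 = 419900
Compute log10: log10(419900) = 5.623146
Multiply: SPL = 20 * 5.623146 = 112.46

112.46 dB


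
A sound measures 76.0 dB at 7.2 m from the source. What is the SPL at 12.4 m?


Given values:
  SPL1 = 76.0 dB, r1 = 7.2 m, r2 = 12.4 m
Formula: SPL2 = SPL1 - 20 * log10(r2 / r1)
Compute ratio: r2 / r1 = 12.4 / 7.2 = 1.7222
Compute log10: log10(1.7222) = 0.236084
Compute drop: 20 * 0.236084 = 4.7217
SPL2 = 76.0 - 4.7217 = 71.28

71.28 dB


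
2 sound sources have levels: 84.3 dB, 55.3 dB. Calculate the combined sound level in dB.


Formula: L_total = 10 * log10( sum(10^(Li/10)) )
  Source 1: 10^(84.3/10) = 269153480.3927
  Source 2: 10^(55.3/10) = 338844.1561
Sum of linear values = 269492324.5488
L_total = 10 * log10(269492324.5488) = 84.31

84.31 dB


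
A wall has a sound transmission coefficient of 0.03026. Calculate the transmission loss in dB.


Given values:
  tau = 0.03026
Formula: TL = 10 * log10(1 / tau)
Compute 1 / tau = 1 / 0.03026 = 33.0469
Compute log10(33.0469) = 1.519131
TL = 10 * 1.519131 = 15.19

15.19 dB


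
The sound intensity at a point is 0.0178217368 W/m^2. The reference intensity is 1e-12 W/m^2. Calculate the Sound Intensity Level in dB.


Given values:
  I = 0.0178217368 W/m^2
  I_ref = 1e-12 W/m^2
Formula: SIL = 10 * log10(I / I_ref)
Compute ratio: I / I_ref = 17821736800
Compute log10: log10(17821736800) = 10.25095
Multiply: SIL = 10 * 10.25095 = 102.51

102.51 dB


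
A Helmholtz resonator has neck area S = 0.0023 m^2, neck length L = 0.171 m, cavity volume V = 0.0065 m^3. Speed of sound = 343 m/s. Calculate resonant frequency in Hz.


Given values:
  S = 0.0023 m^2, L = 0.171 m, V = 0.0065 m^3, c = 343 m/s
Formula: f = (c / (2*pi)) * sqrt(S / (V * L))
Compute V * L = 0.0065 * 0.171 = 0.0011115
Compute S / (V * L) = 0.0023 / 0.0011115 = 2.0693
Compute sqrt(2.0693) = 1.438506
Compute c / (2*pi) = 343 / 6.283185 = 54.590148
f = 54.590148 * 1.438506 = 78.53

78.53 Hz


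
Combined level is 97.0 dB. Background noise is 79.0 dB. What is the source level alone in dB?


Given values:
  L_total = 97.0 dB, L_bg = 79.0 dB
Formula: L_source = 10 * log10(10^(L_total/10) - 10^(L_bg/10))
Convert to linear:
  10^(97.0/10) = 5011872336.2727
  10^(79.0/10) = 79432823.4724
Difference: 5011872336.2727 - 79432823.4724 = 4932439512.8003
L_source = 10 * log10(4932439512.8003) = 96.93

96.93 dB


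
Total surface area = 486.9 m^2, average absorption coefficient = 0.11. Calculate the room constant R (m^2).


Given values:
  S = 486.9 m^2, alpha = 0.11
Formula: R = S * alpha / (1 - alpha)
Numerator: 486.9 * 0.11 = 53.559
Denominator: 1 - 0.11 = 0.89
R = 53.559 / 0.89 = 60.18

60.18 m^2


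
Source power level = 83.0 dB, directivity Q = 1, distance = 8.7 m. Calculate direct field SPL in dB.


Given values:
  Lw = 83.0 dB, Q = 1, r = 8.7 m
Formula: SPL = Lw + 10 * log10(Q / (4 * pi * r^2))
Compute 4 * pi * r^2 = 4 * pi * 8.7^2 = 951.1486
Compute Q / denom = 1 / 951.1486 = 0.00105136
Compute 10 * log10(0.00105136) = -29.7825
SPL = 83.0 + (-29.7825) = 53.22

53.22 dB


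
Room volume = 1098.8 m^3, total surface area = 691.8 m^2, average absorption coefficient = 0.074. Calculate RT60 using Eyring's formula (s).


Given values:
  V = 1098.8 m^3, S = 691.8 m^2, alpha = 0.074
Formula: RT60 = 0.161 * V / (-S * ln(1 - alpha))
Compute ln(1 - 0.074) = ln(0.926) = -0.076881
Denominator: -691.8 * -0.076881 = 53.1863
Numerator: 0.161 * 1098.8 = 176.9068
RT60 = 176.9068 / 53.1863 = 3.326

3.326 s


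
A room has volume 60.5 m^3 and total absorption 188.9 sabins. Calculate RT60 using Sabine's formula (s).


Given values:
  V = 60.5 m^3
  A = 188.9 sabins
Formula: RT60 = 0.161 * V / A
Numerator: 0.161 * 60.5 = 9.7405
RT60 = 9.7405 / 188.9 = 0.052

0.052 s


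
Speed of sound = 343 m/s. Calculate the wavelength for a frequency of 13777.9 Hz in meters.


Given values:
  c = 343 m/s, f = 13777.9 Hz
Formula: lambda = c / f
lambda = 343 / 13777.9
lambda = 0.0249

0.0249 m


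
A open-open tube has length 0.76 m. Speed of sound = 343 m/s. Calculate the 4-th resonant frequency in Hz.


Given values:
  Tube type: open-open, L = 0.76 m, c = 343 m/s, n = 4
Formula: f_n = n * c / (2 * L)
Compute 2 * L = 2 * 0.76 = 1.52
f = 4 * 343 / 1.52
f = 902.63

902.63 Hz


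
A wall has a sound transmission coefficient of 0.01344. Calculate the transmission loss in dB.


Given values:
  tau = 0.01344
Formula: TL = 10 * log10(1 / tau)
Compute 1 / tau = 1 / 0.01344 = 74.4048
Compute log10(74.4048) = 1.871601
TL = 10 * 1.871601 = 18.72

18.72 dB
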